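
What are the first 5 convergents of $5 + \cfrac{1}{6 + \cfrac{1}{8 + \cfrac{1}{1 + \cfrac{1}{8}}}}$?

Using the convergent recurrence p_i = a_i*p_{i-1} + p_{i-2}, q_i = a_i*q_{i-1} + q_{i-2} with p_{-2}=0, p_{-1}=1, q_{-2}=1, q_{-1}=0:
  i=0: a_0=5, p_0 = 5*1 + 0 = 5, q_0 = 5*0 + 1 = 1.
  i=1: a_1=6, p_1 = 6*5 + 1 = 31, q_1 = 6*1 + 0 = 6.
  i=2: a_2=8, p_2 = 8*31 + 5 = 253, q_2 = 8*6 + 1 = 49.
  i=3: a_3=1, p_3 = 1*253 + 31 = 284, q_3 = 1*49 + 6 = 55.
  i=4: a_4=8, p_4 = 8*284 + 253 = 2525, q_4 = 8*55 + 49 = 489.

5/1, 31/6, 253/49, 284/55, 2525/489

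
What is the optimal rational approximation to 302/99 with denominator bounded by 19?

58/19

Expand x = 302/99 as a continued fraction with the Euclidean algorithm:
  302 = 3*99 + 5, so a_0 = 3.
  99 = 19*5 + 4, so a_1 = 19.
  5 = 1*4 + 1, so a_2 = 1.
  4 = 4*1 + 0, so a_3 = 4.
so x = [3; 19, 1, 4].
Convergents (p_i = a_i*p_{i-1} + p_{i-2}, q_i = a_i*q_{i-1} + q_{i-2} with p_{-2}=0, p_{-1}=1, q_{-2}=1, q_{-1}=0), until the denominator exceeds 19:
  i=0: a_0=3, p_0 = 3*1 + 0 = 3, q_0 = 3*0 + 1 = 1.
  i=1: a_1=19, p_1 = 19*3 + 1 = 58, q_1 = 19*1 + 0 = 19.
  i=2: a_2=1, p_2 = 1*58 + 3 = 61, q_2 = 1*19 + 1 = 20.
q_2 = 20 > 19, so the last convergent with denominator <= 19 is p_1/q_1 = 58/19.
The closest fraction with denominator <= 19 is either p_1/q_1 or the intermediate fraction (k*p_1 + p_0)/(k*q_1 + q_0) with the largest k >= 1 whose denominator stays <= 19; these approach x as k grows, and every other convergent or intermediate fraction in range is farther away.
Largest k: floor((19 - q_0)/q_1) = floor((19 - 1)/19) = 0.
Since k = 0, no intermediate fraction beyond p_1/q_1 has denominator <= 19, so the convergent 58/19 is the closest (its error is |302*19 - 58*99|/(99*19) = 4/1881).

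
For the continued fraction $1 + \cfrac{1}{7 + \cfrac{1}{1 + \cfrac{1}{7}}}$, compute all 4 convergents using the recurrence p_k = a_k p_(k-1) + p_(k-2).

Using the convergent recurrence p_i = a_i*p_{i-1} + p_{i-2}, q_i = a_i*q_{i-1} + q_{i-2} with p_{-2}=0, p_{-1}=1, q_{-2}=1, q_{-1}=0:
  i=0: a_0=1, p_0 = 1*1 + 0 = 1, q_0 = 1*0 + 1 = 1.
  i=1: a_1=7, p_1 = 7*1 + 1 = 8, q_1 = 7*1 + 0 = 7.
  i=2: a_2=1, p_2 = 1*8 + 1 = 9, q_2 = 1*7 + 1 = 8.
  i=3: a_3=7, p_3 = 7*9 + 8 = 71, q_3 = 7*8 + 7 = 63.

1/1, 8/7, 9/8, 71/63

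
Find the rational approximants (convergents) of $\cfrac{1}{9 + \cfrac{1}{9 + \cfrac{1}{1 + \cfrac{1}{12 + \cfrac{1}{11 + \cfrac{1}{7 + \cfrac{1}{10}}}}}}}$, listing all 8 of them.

0/1, 1/9, 9/82, 10/91, 129/1174, 1429/13005, 10132/92209, 102749/935095

Using the convergent recurrence p_i = a_i*p_{i-1} + p_{i-2}, q_i = a_i*q_{i-1} + q_{i-2} with p_{-2}=0, p_{-1}=1, q_{-2}=1, q_{-1}=0:
  i=0: a_0=0, p_0 = 0*1 + 0 = 0, q_0 = 0*0 + 1 = 1.
  i=1: a_1=9, p_1 = 9*0 + 1 = 1, q_1 = 9*1 + 0 = 9.
  i=2: a_2=9, p_2 = 9*1 + 0 = 9, q_2 = 9*9 + 1 = 82.
  i=3: a_3=1, p_3 = 1*9 + 1 = 10, q_3 = 1*82 + 9 = 91.
  i=4: a_4=12, p_4 = 12*10 + 9 = 129, q_4 = 12*91 + 82 = 1174.
  i=5: a_5=11, p_5 = 11*129 + 10 = 1429, q_5 = 11*1174 + 91 = 13005.
  i=6: a_6=7, p_6 = 7*1429 + 129 = 10132, q_6 = 7*13005 + 1174 = 92209.
  i=7: a_7=10, p_7 = 10*10132 + 1429 = 102749, q_7 = 10*92209 + 13005 = 935095.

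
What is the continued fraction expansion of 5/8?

Run the Euclidean algorithm on 5 and 8; the successive quotients are the partial quotients a_0, a_1, ... (each step inverts the fractional part left over by the previous one):
  5 = 0*8 + 5, so a_0 = 0.
  8 = 1*5 + 3, so a_1 = 1.
  5 = 1*3 + 2, so a_2 = 1.
  3 = 1*2 + 1, so a_3 = 1.
  2 = 2*1 + 0, so a_4 = 2.
The remainder reaches 0 after 5 divisions, so the expansion has 5 partial quotients, read off in order.

[0; 1, 1, 1, 2]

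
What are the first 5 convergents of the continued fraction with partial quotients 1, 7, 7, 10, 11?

1/1, 8/7, 57/50, 578/507, 6415/5627

Using the convergent recurrence p_i = a_i*p_{i-1} + p_{i-2}, q_i = a_i*q_{i-1} + q_{i-2} with p_{-2}=0, p_{-1}=1, q_{-2}=1, q_{-1}=0:
  i=0: a_0=1, p_0 = 1*1 + 0 = 1, q_0 = 1*0 + 1 = 1.
  i=1: a_1=7, p_1 = 7*1 + 1 = 8, q_1 = 7*1 + 0 = 7.
  i=2: a_2=7, p_2 = 7*8 + 1 = 57, q_2 = 7*7 + 1 = 50.
  i=3: a_3=10, p_3 = 10*57 + 8 = 578, q_3 = 10*50 + 7 = 507.
  i=4: a_4=11, p_4 = 11*578 + 57 = 6415, q_4 = 11*507 + 50 = 5627.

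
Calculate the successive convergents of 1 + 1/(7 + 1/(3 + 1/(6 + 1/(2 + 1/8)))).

Using the convergent recurrence p_i = a_i*p_{i-1} + p_{i-2}, q_i = a_i*q_{i-1} + q_{i-2} with p_{-2}=0, p_{-1}=1, q_{-2}=1, q_{-1}=0:
  i=0: a_0=1, p_0 = 1*1 + 0 = 1, q_0 = 1*0 + 1 = 1.
  i=1: a_1=7, p_1 = 7*1 + 1 = 8, q_1 = 7*1 + 0 = 7.
  i=2: a_2=3, p_2 = 3*8 + 1 = 25, q_2 = 3*7 + 1 = 22.
  i=3: a_3=6, p_3 = 6*25 + 8 = 158, q_3 = 6*22 + 7 = 139.
  i=4: a_4=2, p_4 = 2*158 + 25 = 341, q_4 = 2*139 + 22 = 300.
  i=5: a_5=8, p_5 = 8*341 + 158 = 2886, q_5 = 8*300 + 139 = 2539.

1/1, 8/7, 25/22, 158/139, 341/300, 2886/2539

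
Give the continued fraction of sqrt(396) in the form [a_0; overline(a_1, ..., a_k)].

[19; overline(1, 8, 1, 38)]

Write x_i = (sqrt(396) + m_i)/d_i with (m_0, d_0) = (0, 1). a_0 = floor(sqrt(396)) = 19, since 19^2 = 361 <= 396 < 400 = 20^2.
Iterate m_{i+1} = d_i*a_i - m_i, d_{i+1} = (396 - m_{i+1}^2)/d_i, a_{i+1} = floor((a_0 + m_{i+1})/d_{i+1}):
  m_1 = 1*19 - 0 = 19, d_1 = (396 - 19^2)/1 = 35/1 = 35, a_1 = floor((19 + 19)/35) = 1.
  m_2 = 35*1 - 19 = 16, d_2 = (396 - 16^2)/35 = 140/35 = 4, a_2 = floor((19 + 16)/4) = 8.
  m_3 = 4*8 - 16 = 16, d_3 = (396 - 16^2)/4 = 140/4 = 35, a_3 = floor((19 + 16)/35) = 1.
  m_4 = 35*1 - 16 = 19, d_4 = (396 - 19^2)/35 = 35/35 = 1, a_4 = floor((19 + 19)/1) = 38.
  m_5 = 1*38 - 19 = 19, d_5 = (396 - 19^2)/1 = 35/1 = 35: (m_5, d_5) = (m_1, d_1) = (19, 35), so from here the quotients repeat a_1, ..., a_4; the period length is 4.
Hence the expansion of sqrt(396) is a_0 = 19 followed by the repeating block 1, 8, 1, 38 (period 4).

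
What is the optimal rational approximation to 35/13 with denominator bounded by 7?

Expand x = 35/13 as a continued fraction with the Euclidean algorithm:
  35 = 2*13 + 9, so a_0 = 2.
  13 = 1*9 + 4, so a_1 = 1.
  9 = 2*4 + 1, so a_2 = 2.
  4 = 4*1 + 0, so a_3 = 4.
so x = [2; 1, 2, 4].
Convergents (p_i = a_i*p_{i-1} + p_{i-2}, q_i = a_i*q_{i-1} + q_{i-2} with p_{-2}=0, p_{-1}=1, q_{-2}=1, q_{-1}=0), until the denominator exceeds 7:
  i=0: a_0=2, p_0 = 2*1 + 0 = 2, q_0 = 2*0 + 1 = 1.
  i=1: a_1=1, p_1 = 1*2 + 1 = 3, q_1 = 1*1 + 0 = 1.
  i=2: a_2=2, p_2 = 2*3 + 2 = 8, q_2 = 2*1 + 1 = 3.
  i=3: a_3=4, p_3 = 4*8 + 3 = 35, q_3 = 4*3 + 1 = 13.
q_3 = 13 > 7, so the last convergent with denominator <= 7 is p_2/q_2 = 8/3.
The closest fraction with denominator <= 7 is either p_2/q_2 or the intermediate fraction (k*p_2 + p_1)/(k*q_2 + q_1) with the largest k >= 1 whose denominator stays <= 7; these approach x as k grows, and every other convergent or intermediate fraction in range is farther away.
Largest k: floor((7 - q_1)/q_2) = floor((7 - 1)/3) = 2.
That gives (2*8 + 3)/(2*3 + 1) = 19/7.
Compare the errors: |x - 8/3| = |35*3 - 8*13|/(13*3) = 1/39, and |x - 19/7| = |35*7 - 19*13|/(13*7) = 2/91.
Cross-multiplying, 2*39 = 78 < 91 = 1*91, so 2/91 is smaller: the intermediate fraction 19/7 is closer to x than 8/3.

19/7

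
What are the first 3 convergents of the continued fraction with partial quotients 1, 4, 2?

1/1, 5/4, 11/9

Using the convergent recurrence p_i = a_i*p_{i-1} + p_{i-2}, q_i = a_i*q_{i-1} + q_{i-2} with p_{-2}=0, p_{-1}=1, q_{-2}=1, q_{-1}=0:
  i=0: a_0=1, p_0 = 1*1 + 0 = 1, q_0 = 1*0 + 1 = 1.
  i=1: a_1=4, p_1 = 4*1 + 1 = 5, q_1 = 4*1 + 0 = 4.
  i=2: a_2=2, p_2 = 2*5 + 1 = 11, q_2 = 2*4 + 1 = 9.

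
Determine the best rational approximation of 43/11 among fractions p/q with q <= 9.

Expand x = 43/11 as a continued fraction with the Euclidean algorithm:
  43 = 3*11 + 10, so a_0 = 3.
  11 = 1*10 + 1, so a_1 = 1.
  10 = 10*1 + 0, so a_2 = 10.
so x = [3; 1, 10].
Convergents (p_i = a_i*p_{i-1} + p_{i-2}, q_i = a_i*q_{i-1} + q_{i-2} with p_{-2}=0, p_{-1}=1, q_{-2}=1, q_{-1}=0), until the denominator exceeds 9:
  i=0: a_0=3, p_0 = 3*1 + 0 = 3, q_0 = 3*0 + 1 = 1.
  i=1: a_1=1, p_1 = 1*3 + 1 = 4, q_1 = 1*1 + 0 = 1.
  i=2: a_2=10, p_2 = 10*4 + 3 = 43, q_2 = 10*1 + 1 = 11.
q_2 = 11 > 9, so the last convergent with denominator <= 9 is p_1/q_1 = 4/1.
The closest fraction with denominator <= 9 is either p_1/q_1 or the intermediate fraction (k*p_1 + p_0)/(k*q_1 + q_0) with the largest k >= 1 whose denominator stays <= 9; these approach x as k grows, and every other convergent or intermediate fraction in range is farther away.
Largest k: floor((9 - q_0)/q_1) = floor((9 - 1)/1) = 8.
That gives (8*4 + 3)/(8*1 + 1) = 35/9.
Compare the errors: |x - 4/1| = |43*1 - 4*11|/(11*1) = 1/11, and |x - 35/9| = |43*9 - 35*11|/(11*9) = 2/99.
Cross-multiplying, 2*11 = 22 < 99 = 1*99, so 2/99 is smaller: the intermediate fraction 35/9 is closer to x than 4/1.

35/9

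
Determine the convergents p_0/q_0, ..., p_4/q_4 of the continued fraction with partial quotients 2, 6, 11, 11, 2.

2/1, 13/6, 145/67, 1608/743, 3361/1553

Using the convergent recurrence p_i = a_i*p_{i-1} + p_{i-2}, q_i = a_i*q_{i-1} + q_{i-2} with p_{-2}=0, p_{-1}=1, q_{-2}=1, q_{-1}=0:
  i=0: a_0=2, p_0 = 2*1 + 0 = 2, q_0 = 2*0 + 1 = 1.
  i=1: a_1=6, p_1 = 6*2 + 1 = 13, q_1 = 6*1 + 0 = 6.
  i=2: a_2=11, p_2 = 11*13 + 2 = 145, q_2 = 11*6 + 1 = 67.
  i=3: a_3=11, p_3 = 11*145 + 13 = 1608, q_3 = 11*67 + 6 = 743.
  i=4: a_4=2, p_4 = 2*1608 + 145 = 3361, q_4 = 2*743 + 67 = 1553.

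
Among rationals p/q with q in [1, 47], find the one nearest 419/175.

79/33

Expand x = 419/175 as a continued fraction with the Euclidean algorithm:
  419 = 2*175 + 69, so a_0 = 2.
  175 = 2*69 + 37, so a_1 = 2.
  69 = 1*37 + 32, so a_2 = 1.
  37 = 1*32 + 5, so a_3 = 1.
  32 = 6*5 + 2, so a_4 = 6.
  5 = 2*2 + 1, so a_5 = 2.
  2 = 2*1 + 0, so a_6 = 2.
so x = [2; 2, 1, 1, 6, 2, 2].
Convergents (p_i = a_i*p_{i-1} + p_{i-2}, q_i = a_i*q_{i-1} + q_{i-2} with p_{-2}=0, p_{-1}=1, q_{-2}=1, q_{-1}=0), until the denominator exceeds 47:
  i=0: a_0=2, p_0 = 2*1 + 0 = 2, q_0 = 2*0 + 1 = 1.
  i=1: a_1=2, p_1 = 2*2 + 1 = 5, q_1 = 2*1 + 0 = 2.
  i=2: a_2=1, p_2 = 1*5 + 2 = 7, q_2 = 1*2 + 1 = 3.
  i=3: a_3=1, p_3 = 1*7 + 5 = 12, q_3 = 1*3 + 2 = 5.
  i=4: a_4=6, p_4 = 6*12 + 7 = 79, q_4 = 6*5 + 3 = 33.
  i=5: a_5=2, p_5 = 2*79 + 12 = 170, q_5 = 2*33 + 5 = 71.
q_5 = 71 > 47, so the last convergent with denominator <= 47 is p_4/q_4 = 79/33.
The closest fraction with denominator <= 47 is either p_4/q_4 or the intermediate fraction (k*p_4 + p_3)/(k*q_4 + q_3) with the largest k >= 1 whose denominator stays <= 47; these approach x as k grows, and every other convergent or intermediate fraction in range is farther away.
Largest k: floor((47 - q_3)/q_4) = floor((47 - 5)/33) = 1.
That gives (1*79 + 12)/(1*33 + 5) = 91/38.
Compare the errors: |x - 79/33| = |419*33 - 79*175|/(175*33) = 2/5775, and |x - 91/38| = |419*38 - 91*175|/(175*38) = 3/6650.
Cross-multiplying, 2*6650 = 13300 < 17325 = 3*5775, so 2/5775 is smaller: the convergent 79/33 is closer to x than 91/38.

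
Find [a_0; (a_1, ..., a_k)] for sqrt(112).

Write x_i = (sqrt(112) + m_i)/d_i with (m_0, d_0) = (0, 1). a_0 = floor(sqrt(112)) = 10, since 10^2 = 100 <= 112 < 121 = 11^2.
Iterate m_{i+1} = d_i*a_i - m_i, d_{i+1} = (112 - m_{i+1}^2)/d_i, a_{i+1} = floor((a_0 + m_{i+1})/d_{i+1}):
  m_1 = 1*10 - 0 = 10, d_1 = (112 - 10^2)/1 = 12/1 = 12, a_1 = floor((10 + 10)/12) = 1.
  m_2 = 12*1 - 10 = 2, d_2 = (112 - 2^2)/12 = 108/12 = 9, a_2 = floor((10 + 2)/9) = 1.
  m_3 = 9*1 - 2 = 7, d_3 = (112 - 7^2)/9 = 63/9 = 7, a_3 = floor((10 + 7)/7) = 2.
  m_4 = 7*2 - 7 = 7, d_4 = (112 - 7^2)/7 = 63/7 = 9, a_4 = floor((10 + 7)/9) = 1.
  m_5 = 9*1 - 7 = 2, d_5 = (112 - 2^2)/9 = 108/9 = 12, a_5 = floor((10 + 2)/12) = 1.
  m_6 = 12*1 - 2 = 10, d_6 = (112 - 10^2)/12 = 12/12 = 1, a_6 = floor((10 + 10)/1) = 20.
  m_7 = 1*20 - 10 = 10, d_7 = (112 - 10^2)/1 = 12/1 = 12: (m_7, d_7) = (m_1, d_1) = (10, 12), so from here the quotients repeat a_1, ..., a_6; the period length is 6.
Hence the expansion of sqrt(112) is a_0 = 10 followed by the repeating block 1, 1, 2, 1, 1, 20 (period 6).

[10; (1, 1, 2, 1, 1, 20)]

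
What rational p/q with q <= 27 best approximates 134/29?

Expand x = 134/29 as a continued fraction with the Euclidean algorithm:
  134 = 4*29 + 18, so a_0 = 4.
  29 = 1*18 + 11, so a_1 = 1.
  18 = 1*11 + 7, so a_2 = 1.
  11 = 1*7 + 4, so a_3 = 1.
  7 = 1*4 + 3, so a_4 = 1.
  4 = 1*3 + 1, so a_5 = 1.
  3 = 3*1 + 0, so a_6 = 3.
so x = [4; 1, 1, 1, 1, 1, 3].
Convergents (p_i = a_i*p_{i-1} + p_{i-2}, q_i = a_i*q_{i-1} + q_{i-2} with p_{-2}=0, p_{-1}=1, q_{-2}=1, q_{-1}=0), until the denominator exceeds 27:
  i=0: a_0=4, p_0 = 4*1 + 0 = 4, q_0 = 4*0 + 1 = 1.
  i=1: a_1=1, p_1 = 1*4 + 1 = 5, q_1 = 1*1 + 0 = 1.
  i=2: a_2=1, p_2 = 1*5 + 4 = 9, q_2 = 1*1 + 1 = 2.
  i=3: a_3=1, p_3 = 1*9 + 5 = 14, q_3 = 1*2 + 1 = 3.
  i=4: a_4=1, p_4 = 1*14 + 9 = 23, q_4 = 1*3 + 2 = 5.
  i=5: a_5=1, p_5 = 1*23 + 14 = 37, q_5 = 1*5 + 3 = 8.
  i=6: a_6=3, p_6 = 3*37 + 23 = 134, q_6 = 3*8 + 5 = 29.
q_6 = 29 > 27, so the last convergent with denominator <= 27 is p_5/q_5 = 37/8.
The closest fraction with denominator <= 27 is either p_5/q_5 or the intermediate fraction (k*p_5 + p_4)/(k*q_5 + q_4) with the largest k >= 1 whose denominator stays <= 27; these approach x as k grows, and every other convergent or intermediate fraction in range is farther away.
Largest k: floor((27 - q_4)/q_5) = floor((27 - 5)/8) = 2.
That gives (2*37 + 23)/(2*8 + 5) = 97/21.
Compare the errors: |x - 37/8| = |134*8 - 37*29|/(29*8) = 1/232, and |x - 97/21| = |134*21 - 97*29|/(29*21) = 1/609.
Cross-multiplying, 1*232 = 232 < 609 = 1*609, so 1/609 is smaller: the intermediate fraction 97/21 is closer to x than 37/8.

97/21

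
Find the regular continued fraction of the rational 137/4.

[34; 4]

Run the Euclidean algorithm on 137 and 4; the successive quotients are the partial quotients a_0, a_1, ... (each step inverts the fractional part left over by the previous one):
  137 = 34*4 + 1, so a_0 = 34.
  4 = 4*1 + 0, so a_1 = 4.
The remainder reaches 0 after 2 divisions, so the expansion has 2 partial quotients, read off in order.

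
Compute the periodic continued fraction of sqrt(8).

[2; (1, 4)]

Write x_i = (sqrt(8) + m_i)/d_i with (m_0, d_0) = (0, 1). a_0 = floor(sqrt(8)) = 2, since 2^2 = 4 <= 8 < 9 = 3^2.
Iterate m_{i+1} = d_i*a_i - m_i, d_{i+1} = (8 - m_{i+1}^2)/d_i, a_{i+1} = floor((a_0 + m_{i+1})/d_{i+1}):
  m_1 = 1*2 - 0 = 2, d_1 = (8 - 2^2)/1 = 4/1 = 4, a_1 = floor((2 + 2)/4) = 1.
  m_2 = 4*1 - 2 = 2, d_2 = (8 - 2^2)/4 = 4/4 = 1, a_2 = floor((2 + 2)/1) = 4.
  m_3 = 1*4 - 2 = 2, d_3 = (8 - 2^2)/1 = 4/1 = 4: (m_3, d_3) = (m_1, d_1) = (2, 4), so from here the quotients repeat a_1, a_2; the period length is 2.
Hence the expansion of sqrt(8) is a_0 = 2 followed by the repeating block 1, 4 (period 2).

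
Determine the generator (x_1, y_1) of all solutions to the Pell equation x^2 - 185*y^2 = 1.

(x, y) = (9249, 680)

First expand sqrt(185) as a continued fraction. With x_i = (sqrt(185) + m_i)/d_i and (m_0, d_0) = (0, 1): a_0 = floor(sqrt(185)) = 13, since 13^2 = 169 <= 185 < 196 = 14^2.
Iterate m_{i+1} = d_i*a_i - m_i, d_{i+1} = (185 - m_{i+1}^2)/d_i, a_{i+1} = floor((a_0 + m_{i+1})/d_{i+1}):
  m_1 = 1*13 - 0 = 13, d_1 = (185 - 13^2)/1 = 16/1 = 16, a_1 = floor((13 + 13)/16) = 1.
  m_2 = 16*1 - 13 = 3, d_2 = (185 - 3^2)/16 = 176/16 = 11, a_2 = floor((13 + 3)/11) = 1.
  m_3 = 11*1 - 3 = 8, d_3 = (185 - 8^2)/11 = 121/11 = 11, a_3 = floor((13 + 8)/11) = 1.
  m_4 = 11*1 - 8 = 3, d_4 = (185 - 3^2)/11 = 176/11 = 16, a_4 = floor((13 + 3)/16) = 1.
  m_5 = 16*1 - 3 = 13, d_5 = (185 - 13^2)/16 = 16/16 = 1, a_5 = floor((13 + 13)/1) = 26.
  m_6 = 1*26 - 13 = 13, d_6 = (185 - 13^2)/1 = 16/1 = 16: (m_6, d_6) = (m_1, d_1) = (13, 16), so from here the quotients repeat a_1, ..., a_5; the period length is 5.
So sqrt(185) = [13; (1, 1, 1, 1, 26)] with period length k = 5.
k is odd, so (p_{k-1}, q_{k-1}) only solves x^2 - 185y^2 = -1 and the fundamental solution of x^2 - 185y^2 = 1 is (p_{2k-1}, q_{2k-1}) = (p_9, q_9); compute convergents through index 9, running through the period twice.
Convergents (p_i = a_i*p_{i-1} + p_{i-2}, q_i = a_i*q_{i-1} + q_{i-2} with p_{-2}=0, p_{-1}=1, q_{-2}=1, q_{-1}=0):
  i=0: a_0=13, p_0 = 13*1 + 0 = 13, q_0 = 13*0 + 1 = 1.
  i=1: a_1=1, p_1 = 1*13 + 1 = 14, q_1 = 1*1 + 0 = 1.
  i=2: a_2=1, p_2 = 1*14 + 13 = 27, q_2 = 1*1 + 1 = 2.
  i=3: a_3=1, p_3 = 1*27 + 14 = 41, q_3 = 1*2 + 1 = 3.
  i=4: a_4=1, p_4 = 1*41 + 27 = 68, q_4 = 1*3 + 2 = 5.
  i=5: a_5=26, p_5 = 26*68 + 41 = 1809, q_5 = 26*5 + 3 = 133.
  i=6: a_6=1, p_6 = 1*1809 + 68 = 1877, q_6 = 1*133 + 5 = 138.
  i=7: a_7=1, p_7 = 1*1877 + 1809 = 3686, q_7 = 1*138 + 133 = 271.
  i=8: a_8=1, p_8 = 1*3686 + 1877 = 5563, q_8 = 1*271 + 138 = 409.
  i=9: a_9=1, p_9 = 1*5563 + 3686 = 9249, q_9 = 1*409 + 271 = 680.
Indeed p_4^2 - 185*q_4^2 = 4624 - 4625 = -1, not +1.
Check: 9249^2 - 185*680^2 = 85544001 - 85544000 = 1, so (x, y) = (9249, 680) solves the equation, and by the theorem it is the least positive solution.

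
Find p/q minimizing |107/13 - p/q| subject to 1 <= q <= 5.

Expand x = 107/13 as a continued fraction with the Euclidean algorithm:
  107 = 8*13 + 3, so a_0 = 8.
  13 = 4*3 + 1, so a_1 = 4.
  3 = 3*1 + 0, so a_2 = 3.
so x = [8; 4, 3].
Convergents (p_i = a_i*p_{i-1} + p_{i-2}, q_i = a_i*q_{i-1} + q_{i-2} with p_{-2}=0, p_{-1}=1, q_{-2}=1, q_{-1}=0), until the denominator exceeds 5:
  i=0: a_0=8, p_0 = 8*1 + 0 = 8, q_0 = 8*0 + 1 = 1.
  i=1: a_1=4, p_1 = 4*8 + 1 = 33, q_1 = 4*1 + 0 = 4.
  i=2: a_2=3, p_2 = 3*33 + 8 = 107, q_2 = 3*4 + 1 = 13.
q_2 = 13 > 5, so the last convergent with denominator <= 5 is p_1/q_1 = 33/4.
The closest fraction with denominator <= 5 is either p_1/q_1 or the intermediate fraction (k*p_1 + p_0)/(k*q_1 + q_0) with the largest k >= 1 whose denominator stays <= 5; these approach x as k grows, and every other convergent or intermediate fraction in range is farther away.
Largest k: floor((5 - q_0)/q_1) = floor((5 - 1)/4) = 1.
That gives (1*33 + 8)/(1*4 + 1) = 41/5.
Compare the errors: |x - 33/4| = |107*4 - 33*13|/(13*4) = 1/52, and |x - 41/5| = |107*5 - 41*13|/(13*5) = 2/65.
Cross-multiplying, 1*65 = 65 < 104 = 2*52, so 1/52 is smaller: the convergent 33/4 is closer to x than 41/5.

33/4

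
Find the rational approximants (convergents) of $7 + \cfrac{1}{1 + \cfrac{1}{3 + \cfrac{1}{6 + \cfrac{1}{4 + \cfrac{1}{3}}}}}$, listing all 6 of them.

7/1, 8/1, 31/4, 194/25, 807/104, 2615/337

Using the convergent recurrence p_i = a_i*p_{i-1} + p_{i-2}, q_i = a_i*q_{i-1} + q_{i-2} with p_{-2}=0, p_{-1}=1, q_{-2}=1, q_{-1}=0:
  i=0: a_0=7, p_0 = 7*1 + 0 = 7, q_0 = 7*0 + 1 = 1.
  i=1: a_1=1, p_1 = 1*7 + 1 = 8, q_1 = 1*1 + 0 = 1.
  i=2: a_2=3, p_2 = 3*8 + 7 = 31, q_2 = 3*1 + 1 = 4.
  i=3: a_3=6, p_3 = 6*31 + 8 = 194, q_3 = 6*4 + 1 = 25.
  i=4: a_4=4, p_4 = 4*194 + 31 = 807, q_4 = 4*25 + 4 = 104.
  i=5: a_5=3, p_5 = 3*807 + 194 = 2615, q_5 = 3*104 + 25 = 337.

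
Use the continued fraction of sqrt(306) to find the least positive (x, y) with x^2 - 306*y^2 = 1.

First expand sqrt(306) as a continued fraction. With x_i = (sqrt(306) + m_i)/d_i and (m_0, d_0) = (0, 1): a_0 = floor(sqrt(306)) = 17, since 17^2 = 289 <= 306 < 324 = 18^2.
Iterate m_{i+1} = d_i*a_i - m_i, d_{i+1} = (306 - m_{i+1}^2)/d_i, a_{i+1} = floor((a_0 + m_{i+1})/d_{i+1}):
  m_1 = 1*17 - 0 = 17, d_1 = (306 - 17^2)/1 = 17/1 = 17, a_1 = floor((17 + 17)/17) = 2.
  m_2 = 17*2 - 17 = 17, d_2 = (306 - 17^2)/17 = 17/17 = 1, a_2 = floor((17 + 17)/1) = 34.
  m_3 = 1*34 - 17 = 17, d_3 = (306 - 17^2)/1 = 17/1 = 17: (m_3, d_3) = (m_1, d_1) = (17, 17), so from here the quotients repeat a_1, a_2; the period length is 2.
So sqrt(306) = [17; (2, 34)] with period length k = 2.
k is even, so the fundamental solution of x^2 - 306y^2 = 1 is (p_{k-1}, q_{k-1}) = (p_1, q_1); compute convergents through index 1.
Convergents (p_i = a_i*p_{i-1} + p_{i-2}, q_i = a_i*q_{i-1} + q_{i-2} with p_{-2}=0, p_{-1}=1, q_{-2}=1, q_{-1}=0):
  i=0: a_0=17, p_0 = 17*1 + 0 = 17, q_0 = 17*0 + 1 = 1.
  i=1: a_1=2, p_1 = 2*17 + 1 = 35, q_1 = 2*1 + 0 = 2.
Check: 35^2 - 306*2^2 = 1225 - 1224 = 1, so (x, y) = (35, 2) solves the equation, and by the theorem it is the least positive solution.

(x, y) = (35, 2)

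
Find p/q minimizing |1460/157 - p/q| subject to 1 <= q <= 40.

Expand x = 1460/157 as a continued fraction with the Euclidean algorithm:
  1460 = 9*157 + 47, so a_0 = 9.
  157 = 3*47 + 16, so a_1 = 3.
  47 = 2*16 + 15, so a_2 = 2.
  16 = 1*15 + 1, so a_3 = 1.
  15 = 15*1 + 0, so a_4 = 15.
so x = [9; 3, 2, 1, 15].
Convergents (p_i = a_i*p_{i-1} + p_{i-2}, q_i = a_i*q_{i-1} + q_{i-2} with p_{-2}=0, p_{-1}=1, q_{-2}=1, q_{-1}=0), until the denominator exceeds 40:
  i=0: a_0=9, p_0 = 9*1 + 0 = 9, q_0 = 9*0 + 1 = 1.
  i=1: a_1=3, p_1 = 3*9 + 1 = 28, q_1 = 3*1 + 0 = 3.
  i=2: a_2=2, p_2 = 2*28 + 9 = 65, q_2 = 2*3 + 1 = 7.
  i=3: a_3=1, p_3 = 1*65 + 28 = 93, q_3 = 1*7 + 3 = 10.
  i=4: a_4=15, p_4 = 15*93 + 65 = 1460, q_4 = 15*10 + 7 = 157.
q_4 = 157 > 40, so the last convergent with denominator <= 40 is p_3/q_3 = 93/10.
The closest fraction with denominator <= 40 is either p_3/q_3 or the intermediate fraction (k*p_3 + p_2)/(k*q_3 + q_2) with the largest k >= 1 whose denominator stays <= 40; these approach x as k grows, and every other convergent or intermediate fraction in range is farther away.
Largest k: floor((40 - q_2)/q_3) = floor((40 - 7)/10) = 3.
That gives (3*93 + 65)/(3*10 + 7) = 344/37.
Compare the errors: |x - 93/10| = |1460*10 - 93*157|/(157*10) = 1/1570, and |x - 344/37| = |1460*37 - 344*157|/(157*37) = 12/5809.
Cross-multiplying, 1*5809 = 5809 < 18840 = 12*1570, so 1/1570 is smaller: the convergent 93/10 is closer to x than 344/37.

93/10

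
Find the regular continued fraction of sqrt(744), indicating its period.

[27; (3, 1, 1, 1, 1, 1, 1, 1, 3, 54)]

Write x_i = (sqrt(744) + m_i)/d_i with (m_0, d_0) = (0, 1). a_0 = floor(sqrt(744)) = 27, since 27^2 = 729 <= 744 < 784 = 28^2.
Iterate m_{i+1} = d_i*a_i - m_i, d_{i+1} = (744 - m_{i+1}^2)/d_i, a_{i+1} = floor((a_0 + m_{i+1})/d_{i+1}):
  m_1 = 1*27 - 0 = 27, d_1 = (744 - 27^2)/1 = 15/1 = 15, a_1 = floor((27 + 27)/15) = 3.
  m_2 = 15*3 - 27 = 18, d_2 = (744 - 18^2)/15 = 420/15 = 28, a_2 = floor((27 + 18)/28) = 1.
  m_3 = 28*1 - 18 = 10, d_3 = (744 - 10^2)/28 = 644/28 = 23, a_3 = floor((27 + 10)/23) = 1.
  m_4 = 23*1 - 10 = 13, d_4 = (744 - 13^2)/23 = 575/23 = 25, a_4 = floor((27 + 13)/25) = 1.
  m_5 = 25*1 - 13 = 12, d_5 = (744 - 12^2)/25 = 600/25 = 24, a_5 = floor((27 + 12)/24) = 1.
  m_6 = 24*1 - 12 = 12, d_6 = (744 - 12^2)/24 = 600/24 = 25, a_6 = floor((27 + 12)/25) = 1.
  m_7 = 25*1 - 12 = 13, d_7 = (744 - 13^2)/25 = 575/25 = 23, a_7 = floor((27 + 13)/23) = 1.
  m_8 = 23*1 - 13 = 10, d_8 = (744 - 10^2)/23 = 644/23 = 28, a_8 = floor((27 + 10)/28) = 1.
  m_9 = 28*1 - 10 = 18, d_9 = (744 - 18^2)/28 = 420/28 = 15, a_9 = floor((27 + 18)/15) = 3.
  m_10 = 15*3 - 18 = 27, d_10 = (744 - 27^2)/15 = 15/15 = 1, a_10 = floor((27 + 27)/1) = 54.
  m_11 = 1*54 - 27 = 27, d_11 = (744 - 27^2)/1 = 15/1 = 15: (m_11, d_11) = (m_1, d_1) = (27, 15), so from here the quotients repeat a_1, ..., a_10; the period length is 10.
Hence the expansion of sqrt(744) is a_0 = 27 followed by the repeating block 3, 1, 1, 1, 1, 1, 1, 1, 3, 54 (period 10).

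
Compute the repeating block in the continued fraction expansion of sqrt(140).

Write x_i = (sqrt(140) + m_i)/d_i with (m_0, d_0) = (0, 1). a_0 = floor(sqrt(140)) = 11, since 11^2 = 121 <= 140 < 144 = 12^2.
Iterate m_{i+1} = d_i*a_i - m_i, d_{i+1} = (140 - m_{i+1}^2)/d_i, a_{i+1} = floor((a_0 + m_{i+1})/d_{i+1}):
  m_1 = 1*11 - 0 = 11, d_1 = (140 - 11^2)/1 = 19/1 = 19, a_1 = floor((11 + 11)/19) = 1.
  m_2 = 19*1 - 11 = 8, d_2 = (140 - 8^2)/19 = 76/19 = 4, a_2 = floor((11 + 8)/4) = 4.
  m_3 = 4*4 - 8 = 8, d_3 = (140 - 8^2)/4 = 76/4 = 19, a_3 = floor((11 + 8)/19) = 1.
  m_4 = 19*1 - 8 = 11, d_4 = (140 - 11^2)/19 = 19/19 = 1, a_4 = floor((11 + 11)/1) = 22.
  m_5 = 1*22 - 11 = 11, d_5 = (140 - 11^2)/1 = 19/1 = 19: (m_5, d_5) = (m_1, d_1) = (11, 19), so from here the quotients repeat a_1, ..., a_4; the period length is 4.
Hence the expansion of sqrt(140) is a_0 = 11 followed by the repeating block 1, 4, 1, 22 (period 4).

[11; (1, 4, 1, 22)]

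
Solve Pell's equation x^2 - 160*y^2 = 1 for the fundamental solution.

(x, y) = (721, 57)

First expand sqrt(160) as a continued fraction. With x_i = (sqrt(160) + m_i)/d_i and (m_0, d_0) = (0, 1): a_0 = floor(sqrt(160)) = 12, since 12^2 = 144 <= 160 < 169 = 13^2.
Iterate m_{i+1} = d_i*a_i - m_i, d_{i+1} = (160 - m_{i+1}^2)/d_i, a_{i+1} = floor((a_0 + m_{i+1})/d_{i+1}):
  m_1 = 1*12 - 0 = 12, d_1 = (160 - 12^2)/1 = 16/1 = 16, a_1 = floor((12 + 12)/16) = 1.
  m_2 = 16*1 - 12 = 4, d_2 = (160 - 4^2)/16 = 144/16 = 9, a_2 = floor((12 + 4)/9) = 1.
  m_3 = 9*1 - 4 = 5, d_3 = (160 - 5^2)/9 = 135/9 = 15, a_3 = floor((12 + 5)/15) = 1.
  m_4 = 15*1 - 5 = 10, d_4 = (160 - 10^2)/15 = 60/15 = 4, a_4 = floor((12 + 10)/4) = 5.
  m_5 = 4*5 - 10 = 10, d_5 = (160 - 10^2)/4 = 60/4 = 15, a_5 = floor((12 + 10)/15) = 1.
  m_6 = 15*1 - 10 = 5, d_6 = (160 - 5^2)/15 = 135/15 = 9, a_6 = floor((12 + 5)/9) = 1.
  m_7 = 9*1 - 5 = 4, d_7 = (160 - 4^2)/9 = 144/9 = 16, a_7 = floor((12 + 4)/16) = 1.
  m_8 = 16*1 - 4 = 12, d_8 = (160 - 12^2)/16 = 16/16 = 1, a_8 = floor((12 + 12)/1) = 24.
  m_9 = 1*24 - 12 = 12, d_9 = (160 - 12^2)/1 = 16/1 = 16: (m_9, d_9) = (m_1, d_1) = (12, 16), so from here the quotients repeat a_1, ..., a_8; the period length is 8.
So sqrt(160) = [12; (1, 1, 1, 5, 1, 1, 1, 24)] with period length k = 8.
k is even, so the fundamental solution of x^2 - 160y^2 = 1 is (p_{k-1}, q_{k-1}) = (p_7, q_7); compute convergents through index 7.
Convergents (p_i = a_i*p_{i-1} + p_{i-2}, q_i = a_i*q_{i-1} + q_{i-2} with p_{-2}=0, p_{-1}=1, q_{-2}=1, q_{-1}=0):
  i=0: a_0=12, p_0 = 12*1 + 0 = 12, q_0 = 12*0 + 1 = 1.
  i=1: a_1=1, p_1 = 1*12 + 1 = 13, q_1 = 1*1 + 0 = 1.
  i=2: a_2=1, p_2 = 1*13 + 12 = 25, q_2 = 1*1 + 1 = 2.
  i=3: a_3=1, p_3 = 1*25 + 13 = 38, q_3 = 1*2 + 1 = 3.
  i=4: a_4=5, p_4 = 5*38 + 25 = 215, q_4 = 5*3 + 2 = 17.
  i=5: a_5=1, p_5 = 1*215 + 38 = 253, q_5 = 1*17 + 3 = 20.
  i=6: a_6=1, p_6 = 1*253 + 215 = 468, q_6 = 1*20 + 17 = 37.
  i=7: a_7=1, p_7 = 1*468 + 253 = 721, q_7 = 1*37 + 20 = 57.
Check: 721^2 - 160*57^2 = 519841 - 519840 = 1, so (x, y) = (721, 57) solves the equation, and by the theorem it is the least positive solution.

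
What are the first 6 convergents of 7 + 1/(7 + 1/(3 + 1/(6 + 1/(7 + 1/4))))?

7/1, 50/7, 157/22, 992/139, 7101/995, 29396/4119

Using the convergent recurrence p_i = a_i*p_{i-1} + p_{i-2}, q_i = a_i*q_{i-1} + q_{i-2} with p_{-2}=0, p_{-1}=1, q_{-2}=1, q_{-1}=0:
  i=0: a_0=7, p_0 = 7*1 + 0 = 7, q_0 = 7*0 + 1 = 1.
  i=1: a_1=7, p_1 = 7*7 + 1 = 50, q_1 = 7*1 + 0 = 7.
  i=2: a_2=3, p_2 = 3*50 + 7 = 157, q_2 = 3*7 + 1 = 22.
  i=3: a_3=6, p_3 = 6*157 + 50 = 992, q_3 = 6*22 + 7 = 139.
  i=4: a_4=7, p_4 = 7*992 + 157 = 7101, q_4 = 7*139 + 22 = 995.
  i=5: a_5=4, p_5 = 4*7101 + 992 = 29396, q_5 = 4*995 + 139 = 4119.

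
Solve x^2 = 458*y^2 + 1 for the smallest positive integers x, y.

First expand sqrt(458) as a continued fraction. With x_i = (sqrt(458) + m_i)/d_i and (m_0, d_0) = (0, 1): a_0 = floor(sqrt(458)) = 21, since 21^2 = 441 <= 458 < 484 = 22^2.
Iterate m_{i+1} = d_i*a_i - m_i, d_{i+1} = (458 - m_{i+1}^2)/d_i, a_{i+1} = floor((a_0 + m_{i+1})/d_{i+1}):
  m_1 = 1*21 - 0 = 21, d_1 = (458 - 21^2)/1 = 17/1 = 17, a_1 = floor((21 + 21)/17) = 2.
  m_2 = 17*2 - 21 = 13, d_2 = (458 - 13^2)/17 = 289/17 = 17, a_2 = floor((21 + 13)/17) = 2.
  m_3 = 17*2 - 13 = 21, d_3 = (458 - 21^2)/17 = 17/17 = 1, a_3 = floor((21 + 21)/1) = 42.
  m_4 = 1*42 - 21 = 21, d_4 = (458 - 21^2)/1 = 17/1 = 17: (m_4, d_4) = (m_1, d_1) = (21, 17), so from here the quotients repeat a_1, ..., a_3; the period length is 3.
So sqrt(458) = [21; (2, 2, 42)] with period length k = 3.
k is odd, so (p_{k-1}, q_{k-1}) only solves x^2 - 458y^2 = -1 and the fundamental solution of x^2 - 458y^2 = 1 is (p_{2k-1}, q_{2k-1}) = (p_5, q_5); compute convergents through index 5, running through the period twice.
Convergents (p_i = a_i*p_{i-1} + p_{i-2}, q_i = a_i*q_{i-1} + q_{i-2} with p_{-2}=0, p_{-1}=1, q_{-2}=1, q_{-1}=0):
  i=0: a_0=21, p_0 = 21*1 + 0 = 21, q_0 = 21*0 + 1 = 1.
  i=1: a_1=2, p_1 = 2*21 + 1 = 43, q_1 = 2*1 + 0 = 2.
  i=2: a_2=2, p_2 = 2*43 + 21 = 107, q_2 = 2*2 + 1 = 5.
  i=3: a_3=42, p_3 = 42*107 + 43 = 4537, q_3 = 42*5 + 2 = 212.
  i=4: a_4=2, p_4 = 2*4537 + 107 = 9181, q_4 = 2*212 + 5 = 429.
  i=5: a_5=2, p_5 = 2*9181 + 4537 = 22899, q_5 = 2*429 + 212 = 1070.
Indeed p_2^2 - 458*q_2^2 = 11449 - 11450 = -1, not +1.
Check: 22899^2 - 458*1070^2 = 524364201 - 524364200 = 1, so (x, y) = (22899, 1070) solves the equation, and by the theorem it is the least positive solution.

(x, y) = (22899, 1070)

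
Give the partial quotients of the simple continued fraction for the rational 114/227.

Run the Euclidean algorithm on 114 and 227; the successive quotients are the partial quotients a_0, a_1, ... (each step inverts the fractional part left over by the previous one):
  114 = 0*227 + 114, so a_0 = 0.
  227 = 1*114 + 113, so a_1 = 1.
  114 = 1*113 + 1, so a_2 = 1.
  113 = 113*1 + 0, so a_3 = 113.
The remainder reaches 0 after 4 divisions, so the expansion has 4 partial quotients, read off in order.

[0; 1, 1, 113]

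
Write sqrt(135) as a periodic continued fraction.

[11; (1, 1, 1, 1, 1, 1, 1, 22)]

Write x_i = (sqrt(135) + m_i)/d_i with (m_0, d_0) = (0, 1). a_0 = floor(sqrt(135)) = 11, since 11^2 = 121 <= 135 < 144 = 12^2.
Iterate m_{i+1} = d_i*a_i - m_i, d_{i+1} = (135 - m_{i+1}^2)/d_i, a_{i+1} = floor((a_0 + m_{i+1})/d_{i+1}):
  m_1 = 1*11 - 0 = 11, d_1 = (135 - 11^2)/1 = 14/1 = 14, a_1 = floor((11 + 11)/14) = 1.
  m_2 = 14*1 - 11 = 3, d_2 = (135 - 3^2)/14 = 126/14 = 9, a_2 = floor((11 + 3)/9) = 1.
  m_3 = 9*1 - 3 = 6, d_3 = (135 - 6^2)/9 = 99/9 = 11, a_3 = floor((11 + 6)/11) = 1.
  m_4 = 11*1 - 6 = 5, d_4 = (135 - 5^2)/11 = 110/11 = 10, a_4 = floor((11 + 5)/10) = 1.
  m_5 = 10*1 - 5 = 5, d_5 = (135 - 5^2)/10 = 110/10 = 11, a_5 = floor((11 + 5)/11) = 1.
  m_6 = 11*1 - 5 = 6, d_6 = (135 - 6^2)/11 = 99/11 = 9, a_6 = floor((11 + 6)/9) = 1.
  m_7 = 9*1 - 6 = 3, d_7 = (135 - 3^2)/9 = 126/9 = 14, a_7 = floor((11 + 3)/14) = 1.
  m_8 = 14*1 - 3 = 11, d_8 = (135 - 11^2)/14 = 14/14 = 1, a_8 = floor((11 + 11)/1) = 22.
  m_9 = 1*22 - 11 = 11, d_9 = (135 - 11^2)/1 = 14/1 = 14: (m_9, d_9) = (m_1, d_1) = (11, 14), so from here the quotients repeat a_1, ..., a_8; the period length is 8.
Hence the expansion of sqrt(135) is a_0 = 11 followed by the repeating block 1, 1, 1, 1, 1, 1, 1, 22 (period 8).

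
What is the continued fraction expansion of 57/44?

[1; 3, 2, 1, 1, 2]

Run the Euclidean algorithm on 57 and 44; the successive quotients are the partial quotients a_0, a_1, ... (each step inverts the fractional part left over by the previous one):
  57 = 1*44 + 13, so a_0 = 1.
  44 = 3*13 + 5, so a_1 = 3.
  13 = 2*5 + 3, so a_2 = 2.
  5 = 1*3 + 2, so a_3 = 1.
  3 = 1*2 + 1, so a_4 = 1.
  2 = 2*1 + 0, so a_5 = 2.
The remainder reaches 0 after 6 divisions, so the expansion has 6 partial quotients, read off in order.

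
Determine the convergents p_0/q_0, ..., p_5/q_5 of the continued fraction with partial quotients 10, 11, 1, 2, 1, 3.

10/1, 111/11, 121/12, 353/35, 474/47, 1775/176

Using the convergent recurrence p_i = a_i*p_{i-1} + p_{i-2}, q_i = a_i*q_{i-1} + q_{i-2} with p_{-2}=0, p_{-1}=1, q_{-2}=1, q_{-1}=0:
  i=0: a_0=10, p_0 = 10*1 + 0 = 10, q_0 = 10*0 + 1 = 1.
  i=1: a_1=11, p_1 = 11*10 + 1 = 111, q_1 = 11*1 + 0 = 11.
  i=2: a_2=1, p_2 = 1*111 + 10 = 121, q_2 = 1*11 + 1 = 12.
  i=3: a_3=2, p_3 = 2*121 + 111 = 353, q_3 = 2*12 + 11 = 35.
  i=4: a_4=1, p_4 = 1*353 + 121 = 474, q_4 = 1*35 + 12 = 47.
  i=5: a_5=3, p_5 = 3*474 + 353 = 1775, q_5 = 3*47 + 35 = 176.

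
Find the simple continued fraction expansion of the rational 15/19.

Run the Euclidean algorithm on 15 and 19; the successive quotients are the partial quotients a_0, a_1, ... (each step inverts the fractional part left over by the previous one):
  15 = 0*19 + 15, so a_0 = 0.
  19 = 1*15 + 4, so a_1 = 1.
  15 = 3*4 + 3, so a_2 = 3.
  4 = 1*3 + 1, so a_3 = 1.
  3 = 3*1 + 0, so a_4 = 3.
The remainder reaches 0 after 5 divisions, so the expansion has 5 partial quotients, read off in order.

[0; 1, 3, 1, 3]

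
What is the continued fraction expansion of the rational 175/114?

[1; 1, 1, 6, 1, 1, 1, 2]

Run the Euclidean algorithm on 175 and 114; the successive quotients are the partial quotients a_0, a_1, ... (each step inverts the fractional part left over by the previous one):
  175 = 1*114 + 61, so a_0 = 1.
  114 = 1*61 + 53, so a_1 = 1.
  61 = 1*53 + 8, so a_2 = 1.
  53 = 6*8 + 5, so a_3 = 6.
  8 = 1*5 + 3, so a_4 = 1.
  5 = 1*3 + 2, so a_5 = 1.
  3 = 1*2 + 1, so a_6 = 1.
  2 = 2*1 + 0, so a_7 = 2.
The remainder reaches 0 after 8 divisions, so the expansion has 8 partial quotients, read off in order.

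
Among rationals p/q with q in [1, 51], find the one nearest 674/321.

Expand x = 674/321 as a continued fraction with the Euclidean algorithm:
  674 = 2*321 + 32, so a_0 = 2.
  321 = 10*32 + 1, so a_1 = 10.
  32 = 32*1 + 0, so a_2 = 32.
so x = [2; 10, 32].
Convergents (p_i = a_i*p_{i-1} + p_{i-2}, q_i = a_i*q_{i-1} + q_{i-2} with p_{-2}=0, p_{-1}=1, q_{-2}=1, q_{-1}=0), until the denominator exceeds 51:
  i=0: a_0=2, p_0 = 2*1 + 0 = 2, q_0 = 2*0 + 1 = 1.
  i=1: a_1=10, p_1 = 10*2 + 1 = 21, q_1 = 10*1 + 0 = 10.
  i=2: a_2=32, p_2 = 32*21 + 2 = 674, q_2 = 32*10 + 1 = 321.
q_2 = 321 > 51, so the last convergent with denominator <= 51 is p_1/q_1 = 21/10.
The closest fraction with denominator <= 51 is either p_1/q_1 or the intermediate fraction (k*p_1 + p_0)/(k*q_1 + q_0) with the largest k >= 1 whose denominator stays <= 51; these approach x as k grows, and every other convergent or intermediate fraction in range is farther away.
Largest k: floor((51 - q_0)/q_1) = floor((51 - 1)/10) = 5.
That gives (5*21 + 2)/(5*10 + 1) = 107/51.
Compare the errors: |x - 21/10| = |674*10 - 21*321|/(321*10) = 1/3210, and |x - 107/51| = |674*51 - 107*321|/(321*51) = 27/16371.
Cross-multiplying, 1*16371 = 16371 < 86670 = 27*3210, so 1/3210 is smaller: the convergent 21/10 is closer to x than 107/51.

21/10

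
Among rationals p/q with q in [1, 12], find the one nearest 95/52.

11/6

Expand x = 95/52 as a continued fraction with the Euclidean algorithm:
  95 = 1*52 + 43, so a_0 = 1.
  52 = 1*43 + 9, so a_1 = 1.
  43 = 4*9 + 7, so a_2 = 4.
  9 = 1*7 + 2, so a_3 = 1.
  7 = 3*2 + 1, so a_4 = 3.
  2 = 2*1 + 0, so a_5 = 2.
so x = [1; 1, 4, 1, 3, 2].
Convergents (p_i = a_i*p_{i-1} + p_{i-2}, q_i = a_i*q_{i-1} + q_{i-2} with p_{-2}=0, p_{-1}=1, q_{-2}=1, q_{-1}=0), until the denominator exceeds 12:
  i=0: a_0=1, p_0 = 1*1 + 0 = 1, q_0 = 1*0 + 1 = 1.
  i=1: a_1=1, p_1 = 1*1 + 1 = 2, q_1 = 1*1 + 0 = 1.
  i=2: a_2=4, p_2 = 4*2 + 1 = 9, q_2 = 4*1 + 1 = 5.
  i=3: a_3=1, p_3 = 1*9 + 2 = 11, q_3 = 1*5 + 1 = 6.
  i=4: a_4=3, p_4 = 3*11 + 9 = 42, q_4 = 3*6 + 5 = 23.
q_4 = 23 > 12, so the last convergent with denominator <= 12 is p_3/q_3 = 11/6.
The closest fraction with denominator <= 12 is either p_3/q_3 or the intermediate fraction (k*p_3 + p_2)/(k*q_3 + q_2) with the largest k >= 1 whose denominator stays <= 12; these approach x as k grows, and every other convergent or intermediate fraction in range is farther away.
Largest k: floor((12 - q_2)/q_3) = floor((12 - 5)/6) = 1.
That gives (1*11 + 9)/(1*6 + 5) = 20/11.
Compare the errors: |x - 11/6| = |95*6 - 11*52|/(52*6) = 2/312, and |x - 20/11| = |95*11 - 20*52|/(52*11) = 5/572.
Cross-multiplying, 2*572 = 1144 < 1560 = 5*312, so 2/312 is smaller: the convergent 11/6 is closer to x than 20/11.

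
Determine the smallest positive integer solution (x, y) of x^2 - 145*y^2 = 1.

First expand sqrt(145) as a continued fraction. With x_i = (sqrt(145) + m_i)/d_i and (m_0, d_0) = (0, 1): a_0 = floor(sqrt(145)) = 12, since 12^2 = 144 <= 145 < 169 = 13^2.
Iterate m_{i+1} = d_i*a_i - m_i, d_{i+1} = (145 - m_{i+1}^2)/d_i, a_{i+1} = floor((a_0 + m_{i+1})/d_{i+1}):
  m_1 = 1*12 - 0 = 12, d_1 = (145 - 12^2)/1 = 1/1 = 1, a_1 = floor((12 + 12)/1) = 24.
  m_2 = 1*24 - 12 = 12, d_2 = (145 - 12^2)/1 = 1/1 = 1: (m_2, d_2) = (m_1, d_1) = (12, 1), so from here the quotient a_1 repeats; the period length is 1.
So sqrt(145) = [12; (24)] with period length k = 1.
k is odd, so (p_{k-1}, q_{k-1}) only solves x^2 - 145y^2 = -1 and the fundamental solution of x^2 - 145y^2 = 1 is (p_{2k-1}, q_{2k-1}) = (p_1, q_1); compute convergents through index 1, running through the period twice.
Convergents (p_i = a_i*p_{i-1} + p_{i-2}, q_i = a_i*q_{i-1} + q_{i-2} with p_{-2}=0, p_{-1}=1, q_{-2}=1, q_{-1}=0):
  i=0: a_0=12, p_0 = 12*1 + 0 = 12, q_0 = 12*0 + 1 = 1.
  i=1: a_1=24, p_1 = 24*12 + 1 = 289, q_1 = 24*1 + 0 = 24.
Indeed p_0^2 - 145*q_0^2 = 144 - 145 = -1, not +1.
Check: 289^2 - 145*24^2 = 83521 - 83520 = 1, so (x, y) = (289, 24) solves the equation, and by the theorem it is the least positive solution.

(x, y) = (289, 24)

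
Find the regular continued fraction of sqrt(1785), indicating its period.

Write x_i = (sqrt(1785) + m_i)/d_i with (m_0, d_0) = (0, 1). a_0 = floor(sqrt(1785)) = 42, since 42^2 = 1764 <= 1785 < 1849 = 43^2.
Iterate m_{i+1} = d_i*a_i - m_i, d_{i+1} = (1785 - m_{i+1}^2)/d_i, a_{i+1} = floor((a_0 + m_{i+1})/d_{i+1}):
  m_1 = 1*42 - 0 = 42, d_1 = (1785 - 42^2)/1 = 21/1 = 21, a_1 = floor((42 + 42)/21) = 4.
  m_2 = 21*4 - 42 = 42, d_2 = (1785 - 42^2)/21 = 21/21 = 1, a_2 = floor((42 + 42)/1) = 84.
  m_3 = 1*84 - 42 = 42, d_3 = (1785 - 42^2)/1 = 21/1 = 21: (m_3, d_3) = (m_1, d_1) = (42, 21), so from here the quotients repeat a_1, a_2; the period length is 2.
Hence the expansion of sqrt(1785) is a_0 = 42 followed by the repeating block 4, 84 (period 2).

[42; (4, 84)]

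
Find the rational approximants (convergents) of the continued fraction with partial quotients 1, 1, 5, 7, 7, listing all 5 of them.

1/1, 2/1, 11/6, 79/43, 564/307

Using the convergent recurrence p_i = a_i*p_{i-1} + p_{i-2}, q_i = a_i*q_{i-1} + q_{i-2} with p_{-2}=0, p_{-1}=1, q_{-2}=1, q_{-1}=0:
  i=0: a_0=1, p_0 = 1*1 + 0 = 1, q_0 = 1*0 + 1 = 1.
  i=1: a_1=1, p_1 = 1*1 + 1 = 2, q_1 = 1*1 + 0 = 1.
  i=2: a_2=5, p_2 = 5*2 + 1 = 11, q_2 = 5*1 + 1 = 6.
  i=3: a_3=7, p_3 = 7*11 + 2 = 79, q_3 = 7*6 + 1 = 43.
  i=4: a_4=7, p_4 = 7*79 + 11 = 564, q_4 = 7*43 + 6 = 307.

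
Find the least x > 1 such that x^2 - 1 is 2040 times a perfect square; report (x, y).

First expand sqrt(2040) as a continued fraction. With x_i = (sqrt(2040) + m_i)/d_i and (m_0, d_0) = (0, 1): a_0 = floor(sqrt(2040)) = 45, since 45^2 = 2025 <= 2040 < 2116 = 46^2.
Iterate m_{i+1} = d_i*a_i - m_i, d_{i+1} = (2040 - m_{i+1}^2)/d_i, a_{i+1} = floor((a_0 + m_{i+1})/d_{i+1}):
  m_1 = 1*45 - 0 = 45, d_1 = (2040 - 45^2)/1 = 15/1 = 15, a_1 = floor((45 + 45)/15) = 6.
  m_2 = 15*6 - 45 = 45, d_2 = (2040 - 45^2)/15 = 15/15 = 1, a_2 = floor((45 + 45)/1) = 90.
  m_3 = 1*90 - 45 = 45, d_3 = (2040 - 45^2)/1 = 15/1 = 15: (m_3, d_3) = (m_1, d_1) = (45, 15), so from here the quotients repeat a_1, a_2; the period length is 2.
So sqrt(2040) = [45; (6, 90)] with period length k = 2.
k is even, so the fundamental solution of x^2 - 2040y^2 = 1 is (p_{k-1}, q_{k-1}) = (p_1, q_1); compute convergents through index 1.
Convergents (p_i = a_i*p_{i-1} + p_{i-2}, q_i = a_i*q_{i-1} + q_{i-2} with p_{-2}=0, p_{-1}=1, q_{-2}=1, q_{-1}=0):
  i=0: a_0=45, p_0 = 45*1 + 0 = 45, q_0 = 45*0 + 1 = 1.
  i=1: a_1=6, p_1 = 6*45 + 1 = 271, q_1 = 6*1 + 0 = 6.
Check: 271^2 - 2040*6^2 = 73441 - 73440 = 1, so (x, y) = (271, 6) solves the equation, and by the theorem it is the least positive solution.

(x, y) = (271, 6)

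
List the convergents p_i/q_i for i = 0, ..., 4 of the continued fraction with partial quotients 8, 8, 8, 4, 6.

8/1, 65/8, 528/65, 2177/268, 13590/1673

Using the convergent recurrence p_i = a_i*p_{i-1} + p_{i-2}, q_i = a_i*q_{i-1} + q_{i-2} with p_{-2}=0, p_{-1}=1, q_{-2}=1, q_{-1}=0:
  i=0: a_0=8, p_0 = 8*1 + 0 = 8, q_0 = 8*0 + 1 = 1.
  i=1: a_1=8, p_1 = 8*8 + 1 = 65, q_1 = 8*1 + 0 = 8.
  i=2: a_2=8, p_2 = 8*65 + 8 = 528, q_2 = 8*8 + 1 = 65.
  i=3: a_3=4, p_3 = 4*528 + 65 = 2177, q_3 = 4*65 + 8 = 268.
  i=4: a_4=6, p_4 = 6*2177 + 528 = 13590, q_4 = 6*268 + 65 = 1673.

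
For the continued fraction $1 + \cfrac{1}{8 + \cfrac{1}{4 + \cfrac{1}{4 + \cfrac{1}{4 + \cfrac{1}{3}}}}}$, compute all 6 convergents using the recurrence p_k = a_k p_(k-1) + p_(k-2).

1/1, 9/8, 37/33, 157/140, 665/593, 2152/1919

Using the convergent recurrence p_i = a_i*p_{i-1} + p_{i-2}, q_i = a_i*q_{i-1} + q_{i-2} with p_{-2}=0, p_{-1}=1, q_{-2}=1, q_{-1}=0:
  i=0: a_0=1, p_0 = 1*1 + 0 = 1, q_0 = 1*0 + 1 = 1.
  i=1: a_1=8, p_1 = 8*1 + 1 = 9, q_1 = 8*1 + 0 = 8.
  i=2: a_2=4, p_2 = 4*9 + 1 = 37, q_2 = 4*8 + 1 = 33.
  i=3: a_3=4, p_3 = 4*37 + 9 = 157, q_3 = 4*33 + 8 = 140.
  i=4: a_4=4, p_4 = 4*157 + 37 = 665, q_4 = 4*140 + 33 = 593.
  i=5: a_5=3, p_5 = 3*665 + 157 = 2152, q_5 = 3*593 + 140 = 1919.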